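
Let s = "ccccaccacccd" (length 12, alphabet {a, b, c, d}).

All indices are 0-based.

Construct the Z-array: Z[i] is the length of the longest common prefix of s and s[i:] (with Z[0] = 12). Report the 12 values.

Z[0]=12
i=1: i≥r, start 0; Z[1]=3 grow→box=[1,4)
i=2: min(r-i=2, Z[1]=3)=2; Z[2]=2
i=3: min(r-i=1, Z[2]=2)=1; Z[3]=1
i=4: i≥r, start 0; Z[4]=0
i=5: i≥r, start 0; Z[5]=2 grow→box=[5,7)
i=6: min(r-i=1, Z[1]=3)=1; Z[6]=1
i=7: i≥r, start 0; Z[7]=0
i=8: i≥r, start 0; Z[8]=3 grow→box=[8,11)
i=9: min(r-i=2, Z[1]=3)=2; Z[9]=2
i=10: min(r-i=1, Z[2]=2)=1; Z[10]=1
i=11: i≥r, start 0; Z[11]=0

[12, 3, 2, 1, 0, 2, 1, 0, 3, 2, 1, 0]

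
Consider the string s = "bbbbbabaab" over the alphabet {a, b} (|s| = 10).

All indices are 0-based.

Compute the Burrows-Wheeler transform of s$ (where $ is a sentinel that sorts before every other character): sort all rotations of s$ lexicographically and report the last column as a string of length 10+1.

bbabaabbbb$

rank  rotation     last
    0  $bbbbbabaab  b
    1  aab$bbbbbab  b
    2  ab$bbbbbaba  a
    3  abaab$bbbbb  b
    4  b$bbbbbabaa  a
    5  baab$bbbbba  a
    6  babaab$bbbb  b
    7  bbabaab$bbb  b
    8  bbbabaab$bb  b
    9  bbbbabaab$b  b
   10  bbbbbabaab$  $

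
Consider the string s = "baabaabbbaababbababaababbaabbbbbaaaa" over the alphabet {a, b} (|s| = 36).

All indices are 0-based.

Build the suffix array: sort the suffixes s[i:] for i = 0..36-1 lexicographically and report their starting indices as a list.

[35, 34, 33, 32, 1, 19, 9, 4, 25, 17, 2, 15, 20, 10, 22, 12, 5, 26, 31, 0, 18, 8, 3, 24, 16, 14, 21, 11, 30, 7, 23, 13, 29, 6, 28, 27]

sorted suffixes:
  #0 SA[0]=35  'a'
  #1 SA[1]=34  'aa'
  #2 SA[2]=33  'aaa'
  #3 SA[3]=32  'aaaa'
  #4 SA[4]=1  'aabaabbbaababbababaababbaabbbbbaaaa'
  #5 SA[5]=19  'aababbaabbbbbaaaa'
  #6 SA[6]=9  'aababbababaababbaabbbbbaaaa'
  #7 SA[7]=4  'aabbbaababbababaababbaabbbbbaaaa'
  #8 SA[8]=25  'aabbbbbaaaa'
  #9 SA[9]=17  'abaababbaabbbbbaaaa'
  #10 SA[10]=2  'abaabbbaababbababaababbaabbbbbaaaa'
  #11 SA[11]=15  'ababaababbaabbbbbaaaa'
  #12 SA[12]=20  'ababbaabbbbbaaaa'
  #13 SA[13]=10  'ababbababaababbaabbbbbaaaa'
  #14 SA[14]=22  'abbaabbbbbaaaa'
  #15 SA[15]=12  'abbababaababbaabbbbbaaaa'
  #16 SA[16]=5  'abbbaababbababaababbaabbbbbaaaa'
  #17 SA[17]=26  'abbbbbaaaa'
  #18 SA[18]=31  'baaaa'
  #19 SA[19]=0  'baabaabbbaababbababaababbaabbbbbaaaa'
  #20 SA[20]=18  'baababbaabbbbbaaaa'
  #21 SA[21]=8  'baababbababaababbaabbbbbaaaa'
  #22 SA[22]=3  'baabbbaababbababaababbaabbbbbaaaa'
  #23 SA[23]=24  'baabbbbbaaaa'
  #24 SA[24]=16  'babaababbaabbbbbaaaa'
  #25 SA[25]=14  'bababaababbaabbbbbaaaa'
  #26 SA[26]=21  'babbaabbbbbaaaa'
  #27 SA[27]=11  'babbababaababbaabbbbbaaaa'
  #28 SA[28]=30  'bbaaaa'
  #29 SA[29]=7  'bbaababbababaababbaabbbbbaaaa'
  #30 SA[30]=23  'bbaabbbbbaaaa'
  #31 SA[31]=13  'bbababaababbaabbbbbaaaa'
  #32 SA[32]=29  'bbbaaaa'
  #33 SA[33]=6  'bbbaababbababaababbaabbbbbaaaa'
  #34 SA[34]=28  'bbbbaaaa'
  #35 SA[35]=27  'bbbbbaaaa'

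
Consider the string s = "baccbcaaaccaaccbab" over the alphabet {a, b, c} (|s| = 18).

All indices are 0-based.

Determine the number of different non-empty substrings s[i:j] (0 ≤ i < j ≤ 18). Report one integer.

140

rank→(start, suffix):
  0 → (6, 'aaaccaaccbab')
  1 → (7, 'aaccaaccbab')
  2 → (11, 'aaccbab')
  3 → (16, 'ab')
  4 → (8, 'accaaccbab')
  5 → (12, 'accbab')
  6 → (1, 'accbcaaaccaaccbab')
  7 → (17, 'b')
  8 → (15, 'bab')
  9 → (0, 'baccbcaaaccaaccbab')
  10 → (4, 'bcaaaccaaccbab')
  11 → (5, 'caaaccaaccbab')
  12 → (10, 'caaccbab')
  13 → (14, 'cbab')
  14 → (3, 'cbcaaaccaaccbab')
  15 → (9, 'ccaaccbab')
  16 → (13, 'ccbab')
  17 → (2, 'ccbcaaaccaaccbab')

SA = [6, 7, 11, 16, 8, 12, 1, 17, 15, 0, 4, 5, 10, 14, 3, 9, 13, 2]
rank  pair      lcp
   1  s[6:],s[7:]  2  'aa'
   2  s[7:],s[11:]  4  'aacc'
   3  s[11:],s[16:]  1  'a'
   4  s[16:],s[8:]  1  'a'
   5  s[8:],s[12:]  3  'acc'
   6  s[12:],s[1:]  4  'accb'
   7  s[1:],s[17:]  0  ''
   8  s[17:],s[15:]  1  'b'
   9  s[15:],s[0:]  2  'ba'
  10  s[0:],s[4:]  1  'b'
  11  s[4:],s[5:]  0  ''
  12  s[5:],s[10:]  3  'caa'
  13  s[10:],s[14:]  1  'c'
  14  s[14:],s[3:]  2  'cb'
  15  s[3:],s[9:]  1  'c'
  16  s[9:],s[13:]  2  'cc'
  17  s[13:],s[2:]  3  'ccb'

n(n+1)/2 = 18·19/2 = 171
Σ LCP = 0 + 2 + 4 + 1 + 1 + 3 + 4 + 0 + 1 + 2 + 1 + 0 + 3 + 1 + 2 + 1 + 2 + 3 = 31
distinct = 171 − 31 = 140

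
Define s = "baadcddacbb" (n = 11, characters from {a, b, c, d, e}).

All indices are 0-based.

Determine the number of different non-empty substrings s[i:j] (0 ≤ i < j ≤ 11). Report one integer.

rank | idx | suffix
   0 |   1 | aadcddacbb
   1 |   7 | acbb
   2 |   2 | adcddacbb
   3 |  10 | b
   4 |   0 | baadcddacbb
   5 |   9 | bb
   6 |   8 | cbb
   7 |   4 | cddacbb
   8 |   6 | dacbb
   9 |   3 | dcddacbb
  10 |   5 | ddacbb

SA = [1, 7, 2, 10, 0, 9, 8, 4, 6, 3, 5]
rank  pair      lcp
   1  s[1:],s[7:]  1  'a'
   2  s[7:],s[2:]  1  'a'
   3  s[2:],s[10:]  0  ''
   4  s[10:],s[0:]  1  'b'
   5  s[0:],s[9:]  1  'b'
   6  s[9:],s[8:]  0  ''
   7  s[8:],s[4:]  1  'c'
   8  s[4:],s[6:]  0  ''
   9  s[6:],s[3:]  1  'd'
  10  s[3:],s[5:]  1  'd'

n(n+1)/2 = 11·12/2 = 66
Σ LCP = 0 + 1 + 1 + 0 + 1 + 1 + 0 + 1 + 0 + 1 + 1 = 7
distinct = 66 − 7 = 59

59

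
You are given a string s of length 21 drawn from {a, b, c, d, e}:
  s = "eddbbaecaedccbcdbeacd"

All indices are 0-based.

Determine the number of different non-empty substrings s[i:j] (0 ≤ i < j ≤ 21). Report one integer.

rank→(start, suffix):
  0 → (18, 'acd')
  1 → (5, 'aecaedccbcdbeacd')
  2 → (8, 'aedccbcdbeacd')
  3 → (4, 'baecaedccbcdbeacd')
  4 → (3, 'bbaecaedccbcdbeacd')
  5 → (13, 'bcdbeacd')
  6 → (16, 'beacd')
  7 → (7, 'caedccbcdbeacd')
  8 → (12, 'cbcdbeacd')
  9 → (11, 'ccbcdbeacd')
  10 → (19, 'cd')
  11 → (14, 'cdbeacd')
  12 → (20, 'd')
  13 → (2, 'dbbaecaedccbcdbeacd')
  14 → (15, 'dbeacd')
  15 → (10, 'dccbcdbeacd')
  16 → (1, 'ddbbaecaedccbcdbeacd')
  17 → (17, 'eacd')
  18 → (6, 'ecaedccbcdbeacd')
  19 → (9, 'edccbcdbeacd')
  20 → (0, 'eddbbaecaedccbcdbeacd')

SA = [18, 5, 8, 4, 3, 13, 16, 7, 12, 11, 19, 14, 20, 2, 15, 10, 1, 17, 6, 9, 0]
[i] adj suffixes → lcp
  [1] 18/5 → 1 ('a')
  [2] 5/8 → 2 ('ae')
  [3] 8/4 → 0 ('')
  [4] 4/3 → 1 ('b')
  [5] 3/13 → 1 ('b')
  [6] 13/16 → 1 ('b')
  [7] 16/7 → 0 ('')
  [8] 7/12 → 1 ('c')
  [9] 12/11 → 1 ('c')
  [10] 11/19 → 1 ('c')
  [11] 19/14 → 2 ('cd')
  [12] 14/20 → 0 ('')
  [13] 20/2 → 1 ('d')
  [14] 2/15 → 2 ('db')
  [15] 15/10 → 1 ('d')
  [16] 10/1 → 1 ('d')
  [17] 1/17 → 0 ('')
  [18] 17/6 → 1 ('e')
  [19] 6/9 → 1 ('e')
  [20] 9/0 → 2 ('ed')

n(n+1)/2 = 21·22/2 = 231
Σ LCP = 0 + 1 + 2 + 0 + 1 + 1 + 1 + 0 + 1 + 1 + 1 + 2 + 0 + 1 + 2 + 1 + 1 + 0 + 1 + 1 + 2 = 20
distinct = 231 − 20 = 211

211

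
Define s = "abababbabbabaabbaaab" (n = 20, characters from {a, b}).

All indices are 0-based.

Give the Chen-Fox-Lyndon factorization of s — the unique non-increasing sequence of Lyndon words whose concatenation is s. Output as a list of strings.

emit factor 1: 'abababbabb' (i=0, period=10)
emit factor 2: 'ab' (i=10, period=2)
emit factor 3: 'aabb' (i=12, period=4)
emit factor 4: 'aaab' (i=16, period=4)

["abababbabb", "ab", "aabb", "aaab"]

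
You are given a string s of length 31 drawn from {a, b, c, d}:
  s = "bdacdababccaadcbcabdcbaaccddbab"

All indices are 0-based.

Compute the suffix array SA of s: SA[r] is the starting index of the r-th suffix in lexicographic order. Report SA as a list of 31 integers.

rank→(start, suffix):
  0 → (22, 'aaccddbab')
  1 → (11, 'aadcbcabdcbaaccddbab')
  2 → (29, 'ab')
  3 → (5, 'ababccaadcbcabdcbaaccddbab')
  4 → (7, 'abccaadcbcabdcbaaccddbab')
  5 → (17, 'abdcbaaccddbab')
  6 → (23, 'accddbab')
  7 → (2, 'acdababccaadcbcabdcbaaccddbab')
  8 → (12, 'adcbcabdcbaaccddbab')
  9 → (30, 'b')
  10 → (21, 'baaccddbab')
  11 → (28, 'bab')
  12 → (6, 'babccaadcbcabdcbaaccddbab')
  13 → (15, 'bcabdcbaaccddbab')
  14 → (8, 'bccaadcbcabdcbaaccddbab')
  15 → (0, 'bdacdababccaadcbcabdcbaaccddbab')
  16 → (18, 'bdcbaaccddbab')
  17 → (10, 'caadcbcabdcbaaccddbab')
  18 → (16, 'cabdcbaaccddbab')
  19 → (20, 'cbaaccddbab')
  20 → (14, 'cbcabdcbaaccddbab')
  21 → (9, 'ccaadcbcabdcbaaccddbab')
  22 → (24, 'ccddbab')
  23 → (3, 'cdababccaadcbcabdcbaaccddbab')
  24 → (25, 'cddbab')
  25 → (4, 'dababccaadcbcabdcbaaccddbab')
  26 → (1, 'dacdababccaadcbcabdcbaaccddbab')
  27 → (27, 'dbab')
  28 → (19, 'dcbaaccddbab')
  29 → (13, 'dcbcabdcbaaccddbab')
  30 → (26, 'ddbab')

[22, 11, 29, 5, 7, 17, 23, 2, 12, 30, 21, 28, 6, 15, 8, 0, 18, 10, 16, 20, 14, 9, 24, 3, 25, 4, 1, 27, 19, 13, 26]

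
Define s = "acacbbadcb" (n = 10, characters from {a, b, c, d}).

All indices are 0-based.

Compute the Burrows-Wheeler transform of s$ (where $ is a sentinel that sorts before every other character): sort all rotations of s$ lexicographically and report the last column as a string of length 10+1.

rank  rotation     last
    0  $acacbbadcb  b
    1  acacbbadcb$  $
    2  acbbadcb$ac  c
    3  adcb$acacbb  b
    4  b$acacbbadc  c
    5  badcb$acacb  b
    6  bbadcb$acac  c
    7  cacbbadcb$a  a
    8  cb$acacbbad  d
    9  cbbadcb$aca  a
   10  dcb$acacbba  a

b$cbcbcadaa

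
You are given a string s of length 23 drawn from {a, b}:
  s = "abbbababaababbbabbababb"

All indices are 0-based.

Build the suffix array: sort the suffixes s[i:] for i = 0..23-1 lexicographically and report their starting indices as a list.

rank | idx | suffix
   0 |   8 | aababbbabbababb
   1 |   6 | abaababbbabbababb
   2 |   4 | ababaababbbabbababb
   3 |  18 | ababb
   4 |   9 | ababbbabbababb
   5 |  20 | abb
   6 |  15 | abbababb
   7 |   0 | abbbababaababbbabbababb
   8 |  11 | abbbabbababb
   9 |  22 | b
  10 |   7 | baababbbabbababb
  11 |   5 | babaababbbabbababb
  12 |   3 | bababaababbbabbababb
  13 |  17 | bababb
  14 |  19 | babb
  15 |  14 | babbababb
  16 |  10 | babbbabbababb
  17 |  21 | bb
  18 |   2 | bbababaababbbabbababb
  19 |  16 | bbababb
  20 |  13 | bbabbababb
  21 |   1 | bbbababaababbbabbababb
  22 |  12 | bbbabbababb

[8, 6, 4, 18, 9, 20, 15, 0, 11, 22, 7, 5, 3, 17, 19, 14, 10, 21, 2, 16, 13, 1, 12]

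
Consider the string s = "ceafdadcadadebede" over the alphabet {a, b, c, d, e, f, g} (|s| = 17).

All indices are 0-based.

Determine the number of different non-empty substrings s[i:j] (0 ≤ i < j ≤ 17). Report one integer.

137

sorted suffixes:
  #0 SA[0]=8  'adadebede'
  #1 SA[1]=5  'adcadadebede'
  #2 SA[2]=10  'adebede'
  #3 SA[3]=2  'afdadcadadebede'
  #4 SA[4]=13  'bede'
  #5 SA[5]=7  'cadadebede'
  #6 SA[6]=0  'ceafdadcadadebede'
  #7 SA[7]=4  'dadcadadebede'
  #8 SA[8]=9  'dadebede'
  #9 SA[9]=6  'dcadadebede'
  #10 SA[10]=15  'de'
  #11 SA[11]=11  'debede'
  #12 SA[12]=16  'e'
  #13 SA[13]=1  'eafdadcadadebede'
  #14 SA[14]=12  'ebede'
  #15 SA[15]=14  'ede'
  #16 SA[16]=3  'fdadcadadebede'

SA = [8, 5, 10, 2, 13, 7, 0, 4, 9, 6, 15, 11, 16, 1, 12, 14, 3]
rank  pair      lcp
   1  s[8:],s[5:]  2  'ad'
   2  s[5:],s[10:]  2  'ad'
   3  s[10:],s[2:]  1  'a'
   4  s[2:],s[13:]  0  ''
   5  s[13:],s[7:]  0  ''
   6  s[7:],s[0:]  1  'c'
   7  s[0:],s[4:]  0  ''
   8  s[4:],s[9:]  3  'dad'
   9  s[9:],s[6:]  1  'd'
  10  s[6:],s[15:]  1  'd'
  11  s[15:],s[11:]  2  'de'
  12  s[11:],s[16:]  0  ''
  13  s[16:],s[1:]  1  'e'
  14  s[1:],s[12:]  1  'e'
  15  s[12:],s[14:]  1  'e'
  16  s[14:],s[3:]  0  ''

n(n+1)/2 = 17·18/2 = 153
Σ LCP = 0 + 2 + 2 + 1 + 0 + 0 + 1 + 0 + 3 + 1 + 1 + 2 + 0 + 1 + 1 + 1 + 0 = 16
distinct = 153 − 16 = 137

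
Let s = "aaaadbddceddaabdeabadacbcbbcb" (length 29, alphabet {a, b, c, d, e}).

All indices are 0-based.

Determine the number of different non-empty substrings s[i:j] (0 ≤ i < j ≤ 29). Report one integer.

398

rank | idx | suffix
   0 |   0 | aaaadbddceddaabdeabadacbcbbcb
   1 |   1 | aaadbddceddaabdeabadacbcbbcb
   2 |  12 | aabdeabadacbcbbcb
   3 |   2 | aadbddceddaabdeabadacbcbbcb
   4 |  17 | abadacbcbbcb
   5 |  13 | abdeabadacbcbbcb
   6 |  21 | acbcbbcb
   7 |  19 | adacbcbbcb
   8 |   3 | adbddceddaabdeabadacbcbbcb
   9 |  28 | b
  10 |  18 | badacbcbbcb
  11 |  25 | bbcb
  12 |  26 | bcb
  13 |  23 | bcbbcb
  14 |   5 | bddceddaabdeabadacbcbbcb
  15 |  14 | bdeabadacbcbbcb
  16 |  27 | cb
  17 |  24 | cbbcb
  18 |  22 | cbcbbcb
  19 |   8 | ceddaabdeabadacbcbbcb
  20 |  11 | daabdeabadacbcbbcb
  21 |  20 | dacbcbbcb
  22 |   4 | dbddceddaabdeabadacbcbbcb
  23 |   7 | dceddaabdeabadacbcbbcb
  24 |  10 | ddaabdeabadacbcbbcb
  25 |   6 | ddceddaabdeabadacbcbbcb
  26 |  15 | deabadacbcbbcb
  27 |  16 | eabadacbcbbcb
  28 |   9 | eddaabdeabadacbcbbcb

SA = [0, 1, 12, 2, 17, 13, 21, 19, 3, 28, 18, 25, 26, 23, 5, 14, 27, 24, 22, 8, 11, 20, 4, 7, 10, 6, 15, 16, 9]
[i] adj suffixes → lcp
  [1] 0/1 → 3 ('aaa')
  [2] 1/12 → 2 ('aa')
  [3] 12/2 → 2 ('aa')
  [4] 2/17 → 1 ('a')
  [5] 17/13 → 2 ('ab')
  [6] 13/21 → 1 ('a')
  [7] 21/19 → 1 ('a')
  [8] 19/3 → 2 ('ad')
  [9] 3/28 → 0 ('')
  [10] 28/18 → 1 ('b')
  [11] 18/25 → 1 ('b')
  [12] 25/26 → 1 ('b')
  [13] 26/23 → 3 ('bcb')
  [14] 23/5 → 1 ('b')
  [15] 5/14 → 2 ('bd')
  [16] 14/27 → 0 ('')
  [17] 27/24 → 2 ('cb')
  [18] 24/22 → 2 ('cb')
  [19] 22/8 → 1 ('c')
  [20] 8/11 → 0 ('')
  [21] 11/20 → 2 ('da')
  [22] 20/4 → 1 ('d')
  [23] 4/7 → 1 ('d')
  [24] 7/10 → 1 ('d')
  [25] 10/6 → 2 ('dd')
  [26] 6/15 → 1 ('d')
  [27] 15/16 → 0 ('')
  [28] 16/9 → 1 ('e')

n(n+1)/2 = 29·30/2 = 435
Σ LCP = 0 + 3 + 2 + 2 + 1 + 2 + 1 + 1 + 2 + 0 + 1 + 1 + 1 + 3 + 1 + 2 + 0 + 2 + 2 + 1 + 0 + 2 + 1 + 1 + 1 + 2 + 1 + 0 + 1 = 37
distinct = 435 − 37 = 398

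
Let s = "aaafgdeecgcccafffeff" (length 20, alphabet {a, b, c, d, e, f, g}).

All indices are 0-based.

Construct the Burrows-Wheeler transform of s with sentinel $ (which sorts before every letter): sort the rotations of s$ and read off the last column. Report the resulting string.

f$acaccgegedfffefaacf

rank  rotation               last
    0  $aaafgdeecgcccafffeff  f
    1  aaafgdeecgcccafffeff$  $
    2  aafgdeecgcccafffeff$a  a
    3  afffeff$aaafgdeecgccc  c
    4  afgdeecgcccafffeff$aa  a
    5  cafffeff$aaafgdeecgcc  c
    6  ccafffeff$aaafgdeecgc  c
    7  cccafffeff$aaafgdeecg  g
    8  cgcccafffeff$aaafgdee  e
    9  deecgcccafffeff$aaafg  g
   10  ecgcccafffeff$aaafgde  e
   11  eecgcccafffeff$aaafgd  d
   12  eff$aaafgdeecgcccafff  f
   13  f$aaafgdeecgcccafffef  f
   14  feff$aaafgdeecgcccaff  f
   15  ff$aaafgdeecgcccafffe  e
   16  ffeff$aaafgdeecgcccaf  f
   17  fffeff$aaafgdeecgccca  a
   18  fgdeecgcccafffeff$aaa  a
   19  gcccafffeff$aaafgdeec  c
   20  gdeecgcccafffeff$aaaf  f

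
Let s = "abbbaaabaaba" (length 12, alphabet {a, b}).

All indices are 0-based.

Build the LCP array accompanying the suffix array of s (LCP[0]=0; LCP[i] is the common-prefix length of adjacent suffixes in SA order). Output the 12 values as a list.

rank | idx | suffix
   0 |  11 | a
   1 |   4 | aaabaaba
   2 |   8 | aaba
   3 |   5 | aabaaba
   4 |   9 | aba
   5 |   6 | abaaba
   6 |   0 | abbbaaabaaba
   7 |  10 | ba
   8 |   3 | baaabaaba
   9 |   7 | baaba
  10 |   2 | bbaaabaaba
  11 |   1 | bbbaaabaaba

SA = [11, 4, 8, 5, 9, 6, 0, 10, 3, 7, 2, 1]
rank  pair      lcp
   1  s[11:],s[4:]  1  'a'
   2  s[4:],s[8:]  2  'aa'
   3  s[8:],s[5:]  4  'aaba'
   4  s[5:],s[9:]  1  'a'
   5  s[9:],s[6:]  3  'aba'
   6  s[6:],s[0:]  2  'ab'
   7  s[0:],s[10:]  0  ''
   8  s[10:],s[3:]  2  'ba'
   9  s[3:],s[7:]  3  'baa'
  10  s[7:],s[2:]  1  'b'
  11  s[2:],s[1:]  2  'bb'

[0, 1, 2, 4, 1, 3, 2, 0, 2, 3, 1, 2]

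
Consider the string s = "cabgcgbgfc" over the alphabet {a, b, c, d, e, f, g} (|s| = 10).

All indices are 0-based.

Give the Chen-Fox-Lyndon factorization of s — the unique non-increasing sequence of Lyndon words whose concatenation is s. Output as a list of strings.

["c", "abgcgbgfc"]

emit factor 1: 'c' (i=0, period=1)
emit factor 2: 'abgcgbgfc' (i=1, period=9)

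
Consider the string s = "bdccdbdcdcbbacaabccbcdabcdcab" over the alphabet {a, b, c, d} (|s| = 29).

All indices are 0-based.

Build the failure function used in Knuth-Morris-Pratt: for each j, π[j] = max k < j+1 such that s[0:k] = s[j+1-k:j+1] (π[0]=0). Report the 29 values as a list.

[0, 0, 0, 0, 0, 1, 2, 3, 0, 0, 1, 1, 0, 0, 0, 0, 1, 0, 0, 1, 0, 0, 0, 1, 0, 0, 0, 0, 1]

π[0] = 0
j=1 s[j]='d': π[1]=0 (border '')
j=2 s[j]='c': π[2]=0 (border '')
j=3 s[j]='c': π[3]=0 (border '')
j=4 s[j]='d': π[4]=0 (border '')
j=5 s[j]='b': π[5]=1 (border 'b')
j=6 s[j]='d': π[6]=2 (border 'bd')
j=7 s[j]='c': π[7]=3 (border 'bdc')
j=8 s[j]='d': k: 3→0; π[8]=0 (border '')
j=9 s[j]='c': π[9]=0 (border '')
j=10 s[j]='b': π[10]=1 (border 'b')
j=11 s[j]='b': k: 1→0; π[11]=1 (border 'b')
j=12 s[j]='a': k: 1→0; π[12]=0 (border '')
j=13 s[j]='c': π[13]=0 (border '')
j=14 s[j]='a': π[14]=0 (border '')
j=15 s[j]='a': π[15]=0 (border '')
j=16 s[j]='b': π[16]=1 (border 'b')
j=17 s[j]='c': k: 1→0; π[17]=0 (border '')
j=18 s[j]='c': π[18]=0 (border '')
j=19 s[j]='b': π[19]=1 (border 'b')
j=20 s[j]='c': k: 1→0; π[20]=0 (border '')
j=21 s[j]='d': π[21]=0 (border '')
j=22 s[j]='a': π[22]=0 (border '')
j=23 s[j]='b': π[23]=1 (border 'b')
j=24 s[j]='c': k: 1→0; π[24]=0 (border '')
j=25 s[j]='d': π[25]=0 (border '')
j=26 s[j]='c': π[26]=0 (border '')
j=27 s[j]='a': π[27]=0 (border '')
j=28 s[j]='b': π[28]=1 (border 'b')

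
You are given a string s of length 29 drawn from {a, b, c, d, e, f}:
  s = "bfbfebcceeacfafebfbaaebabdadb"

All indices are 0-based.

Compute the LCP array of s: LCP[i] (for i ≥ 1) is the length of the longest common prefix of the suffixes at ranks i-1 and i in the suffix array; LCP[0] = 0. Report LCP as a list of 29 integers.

sorted suffixes:
  #0 SA[0]=19  'aaebabdadb'
  #1 SA[1]=23  'abdadb'
  #2 SA[2]=10  'acfafebfbaaebabdadb'
  #3 SA[3]=26  'adb'
  #4 SA[4]=20  'aebabdadb'
  #5 SA[5]=13  'afebfbaaebabdadb'
  #6 SA[6]=28  'b'
  #7 SA[7]=18  'baaebabdadb'
  #8 SA[8]=22  'babdadb'
  #9 SA[9]=5  'bcceeacfafebfbaaebabdadb'
  #10 SA[10]=24  'bdadb'
  #11 SA[11]=16  'bfbaaebabdadb'
  #12 SA[12]=0  'bfbfebcceeacfafebfbaaebabdadb'
  #13 SA[13]=2  'bfebcceeacfafebfbaaebabdadb'
  #14 SA[14]=6  'cceeacfafebfbaaebabdadb'
  #15 SA[15]=7  'ceeacfafebfbaaebabdadb'
  #16 SA[16]=11  'cfafebfbaaebabdadb'
  #17 SA[17]=25  'dadb'
  #18 SA[18]=27  'db'
  #19 SA[19]=9  'eacfafebfbaaebabdadb'
  #20 SA[20]=21  'ebabdadb'
  #21 SA[21]=4  'ebcceeacfafebfbaaebabdadb'
  #22 SA[22]=15  'ebfbaaebabdadb'
  #23 SA[23]=8  'eeacfafebfbaaebabdadb'
  #24 SA[24]=12  'fafebfbaaebabdadb'
  #25 SA[25]=17  'fbaaebabdadb'
  #26 SA[26]=1  'fbfebcceeacfafebfbaaebabdadb'
  #27 SA[27]=3  'febcceeacfafebfbaaebabdadb'
  #28 SA[28]=14  'febfbaaebabdadb'

SA = [19, 23, 10, 26, 20, 13, 28, 18, 22, 5, 24, 16, 0, 2, 6, 7, 11, 25, 27, 9, 21, 4, 15, 8, 12, 17, 1, 3, 14]
[i] adj suffixes → lcp
  [1] 19/23 → 1 ('a')
  [2] 23/10 → 1 ('a')
  [3] 10/26 → 1 ('a')
  [4] 26/20 → 1 ('a')
  [5] 20/13 → 1 ('a')
  [6] 13/28 → 0 ('')
  [7] 28/18 → 1 ('b')
  [8] 18/22 → 2 ('ba')
  [9] 22/5 → 1 ('b')
  [10] 5/24 → 1 ('b')
  [11] 24/16 → 1 ('b')
  [12] 16/0 → 3 ('bfb')
  [13] 0/2 → 2 ('bf')
  [14] 2/6 → 0 ('')
  [15] 6/7 → 1 ('c')
  [16] 7/11 → 1 ('c')
  [17] 11/25 → 0 ('')
  [18] 25/27 → 1 ('d')
  [19] 27/9 → 0 ('')
  [20] 9/21 → 1 ('e')
  [21] 21/4 → 2 ('eb')
  [22] 4/15 → 2 ('eb')
  [23] 15/8 → 1 ('e')
  [24] 8/12 → 0 ('')
  [25] 12/17 → 1 ('f')
  [26] 17/1 → 2 ('fb')
  [27] 1/3 → 1 ('f')
  [28] 3/14 → 3 ('feb')

[0, 1, 1, 1, 1, 1, 0, 1, 2, 1, 1, 1, 3, 2, 0, 1, 1, 0, 1, 0, 1, 2, 2, 1, 0, 1, 2, 1, 3]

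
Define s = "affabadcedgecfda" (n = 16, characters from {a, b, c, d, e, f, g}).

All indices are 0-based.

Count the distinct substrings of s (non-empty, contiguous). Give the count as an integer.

rank→(start, suffix):
  0 → (15, 'a')
  1 → (3, 'abadcedgecfda')
  2 → (5, 'adcedgecfda')
  3 → (0, 'affabadcedgecfda')
  4 → (4, 'badcedgecfda')
  5 → (7, 'cedgecfda')
  6 → (12, 'cfda')
  7 → (14, 'da')
  8 → (6, 'dcedgecfda')
  9 → (9, 'dgecfda')
  10 → (11, 'ecfda')
  11 → (8, 'edgecfda')
  12 → (2, 'fabadcedgecfda')
  13 → (13, 'fda')
  14 → (1, 'ffabadcedgecfda')
  15 → (10, 'gecfda')

SA = [15, 3, 5, 0, 4, 7, 12, 14, 6, 9, 11, 8, 2, 13, 1, 10]
rank  pair      lcp
   1  s[15:],s[3:]  1  'a'
   2  s[3:],s[5:]  1  'a'
   3  s[5:],s[0:]  1  'a'
   4  s[0:],s[4:]  0  ''
   5  s[4:],s[7:]  0  ''
   6  s[7:],s[12:]  1  'c'
   7  s[12:],s[14:]  0  ''
   8  s[14:],s[6:]  1  'd'
   9  s[6:],s[9:]  1  'd'
  10  s[9:],s[11:]  0  ''
  11  s[11:],s[8:]  1  'e'
  12  s[8:],s[2:]  0  ''
  13  s[2:],s[13:]  1  'f'
  14  s[13:],s[1:]  1  'f'
  15  s[1:],s[10:]  0  ''

n(n+1)/2 = 16·17/2 = 136
Σ LCP = 0 + 1 + 1 + 1 + 0 + 0 + 1 + 0 + 1 + 1 + 0 + 1 + 0 + 1 + 1 + 0 = 9
distinct = 136 − 9 = 127

127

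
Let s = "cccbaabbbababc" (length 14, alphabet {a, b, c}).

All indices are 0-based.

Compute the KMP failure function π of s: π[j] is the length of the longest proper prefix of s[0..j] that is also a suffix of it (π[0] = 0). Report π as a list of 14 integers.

[0, 1, 2, 0, 0, 0, 0, 0, 0, 0, 0, 0, 0, 1]

π[0] = 0
j=1 s[j]='c': π[1]=1 (border 'c')
j=2 s[j]='c': π[2]=2 (border 'cc')
j=3 s[j]='b': k: 2→1→0; π[3]=0 (border '')
j=4 s[j]='a': π[4]=0 (border '')
j=5 s[j]='a': π[5]=0 (border '')
j=6 s[j]='b': π[6]=0 (border '')
j=7 s[j]='b': π[7]=0 (border '')
j=8 s[j]='b': π[8]=0 (border '')
j=9 s[j]='a': π[9]=0 (border '')
j=10 s[j]='b': π[10]=0 (border '')
j=11 s[j]='a': π[11]=0 (border '')
j=12 s[j]='b': π[12]=0 (border '')
j=13 s[j]='c': π[13]=1 (border 'c')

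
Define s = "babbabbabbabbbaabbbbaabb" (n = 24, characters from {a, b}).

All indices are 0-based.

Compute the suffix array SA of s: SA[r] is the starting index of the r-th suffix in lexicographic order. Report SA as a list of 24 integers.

[20, 14, 21, 1, 4, 7, 10, 15, 23, 19, 13, 0, 3, 6, 9, 22, 18, 12, 2, 5, 8, 17, 11, 16]

rank→(start, suffix):
  0 → (20, 'aabb')
  1 → (14, 'aabbbbaabb')
  2 → (21, 'abb')
  3 → (1, 'abbabbabbabbbaabbbbaabb')
  4 → (4, 'abbabbabbbaabbbbaabb')
  5 → (7, 'abbabbbaabbbbaabb')
  6 → (10, 'abbbaabbbbaabb')
  7 → (15, 'abbbbaabb')
  8 → (23, 'b')
  9 → (19, 'baabb')
  10 → (13, 'baabbbbaabb')
  11 → (0, 'babbabbabbabbbaabbbbaabb')
  12 → (3, 'babbabbabbbaabbbbaabb')
  13 → (6, 'babbabbbaabbbbaabb')
  14 → (9, 'babbbaabbbbaabb')
  15 → (22, 'bb')
  16 → (18, 'bbaabb')
  17 → (12, 'bbaabbbbaabb')
  18 → (2, 'bbabbabbabbbaabbbbaabb')
  19 → (5, 'bbabbabbbaabbbbaabb')
  20 → (8, 'bbabbbaabbbbaabb')
  21 → (17, 'bbbaabb')
  22 → (11, 'bbbaabbbbaabb')
  23 → (16, 'bbbbaabb')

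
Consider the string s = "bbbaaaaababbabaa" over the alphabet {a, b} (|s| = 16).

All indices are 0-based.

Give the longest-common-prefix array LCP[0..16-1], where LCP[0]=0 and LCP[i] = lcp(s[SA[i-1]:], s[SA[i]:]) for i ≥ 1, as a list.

[0, 1, 2, 4, 3, 2, 1, 3, 2, 0, 3, 2, 3, 1, 3, 2]

sorted suffixes:
  #0 SA[0]=15  'a'
  #1 SA[1]=14  'aa'
  #2 SA[2]=3  'aaaaababbabaa'
  #3 SA[3]=4  'aaaababbabaa'
  #4 SA[4]=5  'aaababbabaa'
  #5 SA[5]=6  'aababbabaa'
  #6 SA[6]=12  'abaa'
  #7 SA[7]=7  'ababbabaa'
  #8 SA[8]=9  'abbabaa'
  #9 SA[9]=13  'baa'
  #10 SA[10]=2  'baaaaababbabaa'
  #11 SA[11]=11  'babaa'
  #12 SA[12]=8  'babbabaa'
  #13 SA[13]=1  'bbaaaaababbabaa'
  #14 SA[14]=10  'bbabaa'
  #15 SA[15]=0  'bbbaaaaababbabaa'

SA = [15, 14, 3, 4, 5, 6, 12, 7, 9, 13, 2, 11, 8, 1, 10, 0]
i: (SA[i-1],SA[i]) lcp shared
  1: (15,14) 1 'a'
  2: (14,3) 2 'aa'
  3: (3,4) 4 'aaaa'
  4: (4,5) 3 'aaa'
  5: (5,6) 2 'aa'
  6: (6,12) 1 'a'
  7: (12,7) 3 'aba'
  8: (7,9) 2 'ab'
  9: (9,13) 0 ''
  10: (13,2) 3 'baa'
  11: (2,11) 2 'ba'
  12: (11,8) 3 'bab'
  13: (8,1) 1 'b'
  14: (1,10) 3 'bba'
  15: (10,0) 2 'bb'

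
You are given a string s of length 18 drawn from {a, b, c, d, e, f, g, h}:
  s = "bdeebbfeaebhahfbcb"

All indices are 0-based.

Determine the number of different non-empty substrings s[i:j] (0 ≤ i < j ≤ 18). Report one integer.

159

rank→(start, suffix):
  0 → (8, 'aebhahfbcb')
  1 → (12, 'ahfbcb')
  2 → (17, 'b')
  3 → (4, 'bbfeaebhahfbcb')
  4 → (15, 'bcb')
  5 → (0, 'bdeebbfeaebhahfbcb')
  6 → (5, 'bfeaebhahfbcb')
  7 → (10, 'bhahfbcb')
  8 → (16, 'cb')
  9 → (1, 'deebbfeaebhahfbcb')
  10 → (7, 'eaebhahfbcb')
  11 → (3, 'ebbfeaebhahfbcb')
  12 → (9, 'ebhahfbcb')
  13 → (2, 'eebbfeaebhahfbcb')
  14 → (14, 'fbcb')
  15 → (6, 'feaebhahfbcb')
  16 → (11, 'hahfbcb')
  17 → (13, 'hfbcb')

SA = [8, 12, 17, 4, 15, 0, 5, 10, 16, 1, 7, 3, 9, 2, 14, 6, 11, 13]
[i] adj suffixes → lcp
  [1] 8/12 → 1 ('a')
  [2] 12/17 → 0 ('')
  [3] 17/4 → 1 ('b')
  [4] 4/15 → 1 ('b')
  [5] 15/0 → 1 ('b')
  [6] 0/5 → 1 ('b')
  [7] 5/10 → 1 ('b')
  [8] 10/16 → 0 ('')
  [9] 16/1 → 0 ('')
  [10] 1/7 → 0 ('')
  [11] 7/3 → 1 ('e')
  [12] 3/9 → 2 ('eb')
  [13] 9/2 → 1 ('e')
  [14] 2/14 → 0 ('')
  [15] 14/6 → 1 ('f')
  [16] 6/11 → 0 ('')
  [17] 11/13 → 1 ('h')

n(n+1)/2 = 18·19/2 = 171
Σ LCP = 0 + 1 + 0 + 1 + 1 + 1 + 1 + 1 + 0 + 0 + 0 + 1 + 2 + 1 + 0 + 1 + 0 + 1 = 12
distinct = 171 − 12 = 159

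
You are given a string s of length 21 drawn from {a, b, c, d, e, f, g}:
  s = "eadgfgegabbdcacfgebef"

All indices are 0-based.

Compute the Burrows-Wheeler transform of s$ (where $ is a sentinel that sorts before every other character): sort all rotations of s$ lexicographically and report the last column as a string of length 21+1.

fgceabedaba$gbgecgeffd

rank  rotation                last
    0  $eadgfgegabbdcacfgebef  f
    1  abbdcacfgebef$eadgfgeg  g
    2  acfgebef$eadgfgegabbdc  c
    3  adgfgegabbdcacfgebef$e  e
    4  bbdcacfgebef$eadgfgega  a
    5  bdcacfgebef$eadgfgegab  b
    6  bef$eadgfgegabbdcacfge  e
    7  cacfgebef$eadgfgegabbd  d
    8  cfgebef$eadgfgegabbdca  a
    9  dcacfgebef$eadgfgegabb  b
   10  dgfgegabbdcacfgebef$ea  a
   11  eadgfgegabbdcacfgebef$  $
   12  ebef$eadgfgegabbdcacfg  g
   13  ef$eadgfgegabbdcacfgeb  b
   14  egabbdcacfgebef$eadgfg  g
   15  f$eadgfgegabbdcacfgebe  e
   16  fgebef$eadgfgegabbdcac  c
   17  fgegabbdcacfgebef$eadg  g
   18  gabbdcacfgebef$eadgfge  e
   19  gebef$eadgfgegabbdcacf  f
   20  gegabbdcacfgebef$eadgf  f
   21  gfgegabbdcacfgebef$ead  d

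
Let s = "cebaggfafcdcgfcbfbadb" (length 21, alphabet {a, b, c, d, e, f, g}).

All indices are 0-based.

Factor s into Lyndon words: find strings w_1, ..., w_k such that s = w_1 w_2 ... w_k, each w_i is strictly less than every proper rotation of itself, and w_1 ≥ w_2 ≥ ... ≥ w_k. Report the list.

["ce", "b", "aggf", "afcdcgfcbfb", "adb"]

emit factor 1: 'ce' (i=0, period=2)
emit factor 2: 'b' (i=2, period=1)
emit factor 3: 'aggf' (i=3, period=4)
emit factor 4: 'afcdcgfcbfb' (i=7, period=11)
emit factor 5: 'adb' (i=18, period=3)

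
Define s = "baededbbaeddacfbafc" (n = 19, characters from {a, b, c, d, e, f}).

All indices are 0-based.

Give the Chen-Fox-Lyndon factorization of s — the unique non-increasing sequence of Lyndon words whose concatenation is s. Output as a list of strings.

["b", "aededbb", "aedd", "acfbafc"]

emit factor 1: 'b' (i=0, period=1)
emit factor 2: 'aededbb' (i=1, period=7)
emit factor 3: 'aedd' (i=8, period=4)
emit factor 4: 'acfbafc' (i=12, period=7)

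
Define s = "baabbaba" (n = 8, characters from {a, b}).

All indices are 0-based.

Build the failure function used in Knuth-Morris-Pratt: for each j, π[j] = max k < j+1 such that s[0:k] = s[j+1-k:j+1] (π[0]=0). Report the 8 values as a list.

π[0] = 0
j=1 s[j]='a': π[1]=0 (border '')
j=2 s[j]='a': π[2]=0 (border '')
j=3 s[j]='b': π[3]=1 (border 'b')
j=4 s[j]='b': k: 1→0; π[4]=1 (border 'b')
j=5 s[j]='a': π[5]=2 (border 'ba')
j=6 s[j]='b': k: 2→0; π[6]=1 (border 'b')
j=7 s[j]='a': π[7]=2 (border 'ba')

[0, 0, 0, 1, 1, 2, 1, 2]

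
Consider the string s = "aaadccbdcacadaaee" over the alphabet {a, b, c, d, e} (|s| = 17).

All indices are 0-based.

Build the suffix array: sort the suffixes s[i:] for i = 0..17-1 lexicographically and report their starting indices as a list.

[0, 1, 13, 9, 11, 2, 14, 6, 8, 10, 5, 4, 12, 7, 3, 16, 15]

rank | idx | suffix
   0 |   0 | aaadccbdcacadaaee
   1 |   1 | aadccbdcacadaaee
   2 |  13 | aaee
   3 |   9 | acadaaee
   4 |  11 | adaaee
   5 |   2 | adccbdcacadaaee
   6 |  14 | aee
   7 |   6 | bdcacadaaee
   8 |   8 | cacadaaee
   9 |  10 | cadaaee
  10 |   5 | cbdcacadaaee
  11 |   4 | ccbdcacadaaee
  12 |  12 | daaee
  13 |   7 | dcacadaaee
  14 |   3 | dccbdcacadaaee
  15 |  16 | e
  16 |  15 | ee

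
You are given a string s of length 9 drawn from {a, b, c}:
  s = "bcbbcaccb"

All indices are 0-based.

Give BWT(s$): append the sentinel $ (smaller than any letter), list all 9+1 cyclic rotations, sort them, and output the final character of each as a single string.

bcccb$bcba

rank  rotation    last
    0  $bcbbcaccb  b
    1  accb$bcbbc  c
    2  b$bcbbcacc  c
    3  bbcaccb$bc  c
    4  bcaccb$bcb  b
    5  bcbbcaccb$  $
    6  caccb$bcbb  b
    7  cb$bcbbcac  c
    8  cbbcaccb$b  b
    9  ccb$bcbbca  a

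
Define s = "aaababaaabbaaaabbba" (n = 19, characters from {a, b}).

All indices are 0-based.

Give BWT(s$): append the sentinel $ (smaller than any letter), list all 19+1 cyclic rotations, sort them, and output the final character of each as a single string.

rank  rotation              last
    0  $aaababaaabbaaaabbba  a
    1  a$aaababaaabbaaaabbb  b
    2  aaaabbba$aaababaaabb  b
    3  aaababaaabbaaaabbba$  $
    4  aaabbaaaabbba$aaabab  b
    5  aaabbba$aaababaaabba  a
    6  aababaaabbaaaabbba$a  a
    7  aabbaaaabbba$aaababa  a
    8  aabbba$aaababaaabbaa  a
    9  abaaabbaaaabbba$aaab  b
   10  ababaaabbaaaabbba$aa  a
   11  abbaaaabbba$aaababaa  a
   12  abbba$aaababaaabbaaa  a
   13  ba$aaababaaabbaaaabb  b
   14  baaaabbba$aaababaaab  b
   15  baaabbaaaabbba$aaaba  a
   16  babaaabbaaaabbba$aaa  a
   17  bba$aaababaaabbaaaab  b
   18  bbaaaabbba$aaababaaa  a
   19  bbba$aaababaaabbaaaa  a

abb$baaaabaaabbaabaa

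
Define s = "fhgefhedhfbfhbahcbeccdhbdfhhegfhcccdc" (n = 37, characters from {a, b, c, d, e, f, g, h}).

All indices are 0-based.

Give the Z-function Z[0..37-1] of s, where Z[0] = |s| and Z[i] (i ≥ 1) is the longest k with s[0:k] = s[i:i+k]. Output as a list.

[37, 0, 0, 0, 2, 0, 0, 0, 0, 1, 0, 2, 0, 0, 0, 0, 0, 0, 0, 0, 0, 0, 0, 0, 0, 2, 0, 0, 0, 0, 2, 0, 0, 0, 0, 0, 0]

Z[0]=37
i=1: fresh scan; Z[1]=0
i=2: fresh scan; Z[2]=0
i=3: fresh scan; Z[3]=0
i=4: fresh scan; Z[4]=2 scan→box=[4,6)
i=5: min(r-i=1, Z[1]=0)=0; Z[5]=0
i=6: fresh scan; Z[6]=0
i=7: fresh scan; Z[7]=0
i=8: fresh scan; Z[8]=0
i=9: fresh scan; Z[9]=1 scan→box=[9,10)
i=10: fresh scan; Z[10]=0
i=11: fresh scan; Z[11]=2 scan→box=[11,13)
i=12: min(r-i=1, Z[1]=0)=0; Z[12]=0
i=13: fresh scan; Z[13]=0
i=14: fresh scan; Z[14]=0
i=15: fresh scan; Z[15]=0
i=16: fresh scan; Z[16]=0
i=17: fresh scan; Z[17]=0
i=18: fresh scan; Z[18]=0
i=19: fresh scan; Z[19]=0
i=20: fresh scan; Z[20]=0
i=21: fresh scan; Z[21]=0
i=22: fresh scan; Z[22]=0
i=23: fresh scan; Z[23]=0
i=24: fresh scan; Z[24]=0
i=25: fresh scan; Z[25]=2 scan→box=[25,27)
i=26: min(r-i=1, Z[1]=0)=0; Z[26]=0
i=27: fresh scan; Z[27]=0
i=28: fresh scan; Z[28]=0
i=29: fresh scan; Z[29]=0
i=30: fresh scan; Z[30]=2 scan→box=[30,32)
i=31: min(r-i=1, Z[1]=0)=0; Z[31]=0
i=32: fresh scan; Z[32]=0
i=33: fresh scan; Z[33]=0
i=34: fresh scan; Z[34]=0
i=35: fresh scan; Z[35]=0
i=36: fresh scan; Z[36]=0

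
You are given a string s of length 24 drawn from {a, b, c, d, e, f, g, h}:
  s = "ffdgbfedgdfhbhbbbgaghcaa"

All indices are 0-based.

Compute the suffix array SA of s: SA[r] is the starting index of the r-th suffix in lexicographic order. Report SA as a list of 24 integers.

[23, 22, 18, 14, 15, 4, 16, 12, 21, 9, 2, 7, 6, 1, 5, 0, 10, 17, 3, 8, 19, 13, 11, 20]

sorted suffixes:
  #0 SA[0]=23  'a'
  #1 SA[1]=22  'aa'
  #2 SA[2]=18  'aghcaa'
  #3 SA[3]=14  'bbbgaghcaa'
  #4 SA[4]=15  'bbgaghcaa'
  #5 SA[5]=4  'bfedgdfhbhbbbgaghcaa'
  #6 SA[6]=16  'bgaghcaa'
  #7 SA[7]=12  'bhbbbgaghcaa'
  #8 SA[8]=21  'caa'
  #9 SA[9]=9  'dfhbhbbbgaghcaa'
  #10 SA[10]=2  'dgbfedgdfhbhbbbgaghcaa'
  #11 SA[11]=7  'dgdfhbhbbbgaghcaa'
  #12 SA[12]=6  'edgdfhbhbbbgaghcaa'
  #13 SA[13]=1  'fdgbfedgdfhbhbbbgaghcaa'
  #14 SA[14]=5  'fedgdfhbhbbbgaghcaa'
  #15 SA[15]=0  'ffdgbfedgdfhbhbbbgaghcaa'
  #16 SA[16]=10  'fhbhbbbgaghcaa'
  #17 SA[17]=17  'gaghcaa'
  #18 SA[18]=3  'gbfedgdfhbhbbbgaghcaa'
  #19 SA[19]=8  'gdfhbhbbbgaghcaa'
  #20 SA[20]=19  'ghcaa'
  #21 SA[21]=13  'hbbbgaghcaa'
  #22 SA[22]=11  'hbhbbbgaghcaa'
  #23 SA[23]=20  'hcaa'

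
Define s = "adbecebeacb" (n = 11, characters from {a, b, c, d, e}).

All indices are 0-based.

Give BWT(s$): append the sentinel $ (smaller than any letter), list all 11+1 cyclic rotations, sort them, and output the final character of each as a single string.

be$cedaeabcb

rank  rotation      last
    0  $adbecebeacb  b
    1  acb$adbecebe  e
    2  adbecebeacb$  $
    3  b$adbecebeac  c
    4  beacb$adbece  e
    5  becebeacb$ad  d
    6  cb$adbecebea  a
    7  cebeacb$adbe  e
    8  dbecebeacb$a  a
    9  eacb$adbeceb  b
   10  ebeacb$adbec  c
   11  ecebeacb$adb  b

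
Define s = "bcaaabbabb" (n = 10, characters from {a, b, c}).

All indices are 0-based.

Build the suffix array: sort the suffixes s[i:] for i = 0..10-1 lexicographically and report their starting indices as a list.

rank | idx | suffix
   0 |   2 | aaabbabb
   1 |   3 | aabbabb
   2 |   7 | abb
   3 |   4 | abbabb
   4 |   9 | b
   5 |   6 | babb
   6 |   8 | bb
   7 |   5 | bbabb
   8 |   0 | bcaaabbabb
   9 |   1 | caaabbabb

[2, 3, 7, 4, 9, 6, 8, 5, 0, 1]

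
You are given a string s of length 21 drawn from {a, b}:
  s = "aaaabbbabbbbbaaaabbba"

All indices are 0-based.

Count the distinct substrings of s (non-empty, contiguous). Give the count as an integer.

166

rank | idx | suffix
   0 |  20 | a
   1 |  13 | aaaabbba
   2 |   0 | aaaabbbabbbbbaaaabbba
   3 |  14 | aaabbba
   4 |   1 | aaabbbabbbbbaaaabbba
   5 |  15 | aabbba
   6 |   2 | aabbbabbbbbaaaabbba
   7 |  16 | abbba
   8 |   3 | abbbabbbbbaaaabbba
   9 |   7 | abbbbbaaaabbba
  10 |  19 | ba
  11 |  12 | baaaabbba
  12 |   6 | babbbbbaaaabbba
  13 |  18 | bba
  14 |  11 | bbaaaabbba
  15 |   5 | bbabbbbbaaaabbba
  16 |  17 | bbba
  17 |  10 | bbbaaaabbba
  18 |   4 | bbbabbbbbaaaabbba
  19 |   9 | bbbbaaaabbba
  20 |   8 | bbbbbaaaabbba

SA = [20, 13, 0, 14, 1, 15, 2, 16, 3, 7, 19, 12, 6, 18, 11, 5, 17, 10, 4, 9, 8]
[i] adj suffixes → lcp
  [1] 20/13 → 1 ('a')
  [2] 13/0 → 8 ('aaaabbba')
  [3] 0/14 → 3 ('aaa')
  [4] 14/1 → 7 ('aaabbba')
  [5] 1/15 → 2 ('aa')
  [6] 15/2 → 6 ('aabbba')
  [7] 2/16 → 1 ('a')
  [8] 16/3 → 5 ('abbba')
  [9] 3/7 → 4 ('abbb')
  [10] 7/19 → 0 ('')
  [11] 19/12 → 2 ('ba')
  [12] 12/6 → 2 ('ba')
  [13] 6/18 → 1 ('b')
  [14] 18/11 → 3 ('bba')
  [15] 11/5 → 3 ('bba')
  [16] 5/17 → 2 ('bb')
  [17] 17/10 → 4 ('bbba')
  [18] 10/4 → 4 ('bbba')
  [19] 4/9 → 3 ('bbb')
  [20] 9/8 → 4 ('bbbb')

n(n+1)/2 = 21·22/2 = 231
Σ LCP = 0 + 1 + 8 + 3 + 7 + 2 + 6 + 1 + 5 + 4 + 0 + 2 + 2 + 1 + 3 + 3 + 2 + 4 + 4 + 3 + 4 = 65
distinct = 231 − 65 = 166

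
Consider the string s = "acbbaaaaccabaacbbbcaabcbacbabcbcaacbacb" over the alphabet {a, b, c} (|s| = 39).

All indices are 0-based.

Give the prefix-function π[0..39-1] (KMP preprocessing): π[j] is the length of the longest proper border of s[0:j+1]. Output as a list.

[0, 0, 0, 0, 1, 1, 1, 1, 2, 0, 1, 0, 1, 1, 2, 3, 4, 0, 0, 1, 1, 0, 0, 0, 1, 2, 3, 1, 0, 0, 0, 0, 1, 1, 2, 3, 1, 2, 3]

π[0] = 0
j=1 s[j]='c': π[1]=0 (border '')
j=2 s[j]='b': π[2]=0 (border '')
j=3 s[j]='b': π[3]=0 (border '')
j=4 s[j]='a': π[4]=1 (border 'a')
j=5 s[j]='a': k: 1→0; π[5]=1 (border 'a')
j=6 s[j]='a': k: 1→0; π[6]=1 (border 'a')
j=7 s[j]='a': k: 1→0; π[7]=1 (border 'a')
j=8 s[j]='c': π[8]=2 (border 'ac')
j=9 s[j]='c': k: 2→0; π[9]=0 (border '')
j=10 s[j]='a': π[10]=1 (border 'a')
j=11 s[j]='b': k: 1→0; π[11]=0 (border '')
j=12 s[j]='a': π[12]=1 (border 'a')
j=13 s[j]='a': k: 1→0; π[13]=1 (border 'a')
j=14 s[j]='c': π[14]=2 (border 'ac')
j=15 s[j]='b': π[15]=3 (border 'acb')
j=16 s[j]='b': π[16]=4 (border 'acbb')
j=17 s[j]='b': k: 4→0; π[17]=0 (border '')
j=18 s[j]='c': π[18]=0 (border '')
j=19 s[j]='a': π[19]=1 (border 'a')
j=20 s[j]='a': k: 1→0; π[20]=1 (border 'a')
j=21 s[j]='b': k: 1→0; π[21]=0 (border '')
j=22 s[j]='c': π[22]=0 (border '')
j=23 s[j]='b': π[23]=0 (border '')
j=24 s[j]='a': π[24]=1 (border 'a')
j=25 s[j]='c': π[25]=2 (border 'ac')
j=26 s[j]='b': π[26]=3 (border 'acb')
j=27 s[j]='a': k: 3→0; π[27]=1 (border 'a')
j=28 s[j]='b': k: 1→0; π[28]=0 (border '')
j=29 s[j]='c': π[29]=0 (border '')
j=30 s[j]='b': π[30]=0 (border '')
j=31 s[j]='c': π[31]=0 (border '')
j=32 s[j]='a': π[32]=1 (border 'a')
j=33 s[j]='a': k: 1→0; π[33]=1 (border 'a')
j=34 s[j]='c': π[34]=2 (border 'ac')
j=35 s[j]='b': π[35]=3 (border 'acb')
j=36 s[j]='a': k: 3→0; π[36]=1 (border 'a')
j=37 s[j]='c': π[37]=2 (border 'ac')
j=38 s[j]='b': π[38]=3 (border 'acb')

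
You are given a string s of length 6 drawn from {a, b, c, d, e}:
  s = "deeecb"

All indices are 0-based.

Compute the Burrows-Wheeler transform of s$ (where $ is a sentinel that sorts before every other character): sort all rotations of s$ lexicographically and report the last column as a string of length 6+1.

bce$eed

rank  rotation last
    0  $deeecb  b
    1  b$deeec  c
    2  cb$deee  e
    3  deeecb$  $
    4  ecb$dee  e
    5  eecb$de  e
    6  eeecb$d  d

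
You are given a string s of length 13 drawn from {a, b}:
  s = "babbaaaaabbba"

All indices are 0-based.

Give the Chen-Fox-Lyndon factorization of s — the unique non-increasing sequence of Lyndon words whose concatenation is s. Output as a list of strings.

["b", "abb", "aaaaabbb", "a"]

emit factor 1: 'b' (i=0, period=1)
emit factor 2: 'abb' (i=1, period=3)
emit factor 3: 'aaaaabbb' (i=4, period=8)
emit factor 4: 'a' (i=12, period=1)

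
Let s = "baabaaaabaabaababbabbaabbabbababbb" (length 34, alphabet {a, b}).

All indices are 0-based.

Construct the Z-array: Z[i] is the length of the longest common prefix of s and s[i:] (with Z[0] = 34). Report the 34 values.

Z[0]=34
i=1: i≥r, start 0; Z[1]=0
i=2: i≥r, start 0; Z[2]=0
i=3: i≥r, start 0; Z[3]=3 grow→box=[3,6)
i=4: min(r-i=2, Z[1]=0)=0; Z[4]=0
i=5: min(r-i=1, Z[2]=0)=0; Z[5]=0
i=6: i≥r, start 0; Z[6]=0
i=7: i≥r, start 0; Z[7]=0
i=8: i≥r, start 0; Z[8]=6 grow→box=[8,14)
i=9: min(r-i=5, Z[1]=0)=0; Z[9]=0
i=10: min(r-i=4, Z[2]=0)=0; Z[10]=0
i=11: min(r-i=3, Z[3]=3)=3; Z[11]=5 grow→box=[11,16)
i=12: min(r-i=4, Z[1]=0)=0; Z[12]=0
i=13: min(r-i=3, Z[2]=0)=0; Z[13]=0
i=14: min(r-i=2, Z[3]=3)=2; Z[14]=2
i=15: min(r-i=1, Z[4]=0)=0; Z[15]=0
i=16: i≥r, start 0; Z[16]=1 grow→box=[16,17)
i=17: i≥r, start 0; Z[17]=2 grow→box=[17,19)
i=18: min(r-i=1, Z[1]=0)=0; Z[18]=0
i=19: i≥r, start 0; Z[19]=1 grow→box=[19,20)
i=20: i≥r, start 0; Z[20]=4 grow→box=[20,24)
i=21: min(r-i=3, Z[1]=0)=0; Z[21]=0
i=22: min(r-i=2, Z[2]=0)=0; Z[22]=0
i=23: min(r-i=1, Z[3]=3)=1; Z[23]=1
i=24: i≥r, start 0; Z[24]=2 grow→box=[24,26)
i=25: min(r-i=1, Z[1]=0)=0; Z[25]=0
i=26: i≥r, start 0; Z[26]=1 grow→box=[26,27)
i=27: i≥r, start 0; Z[27]=2 grow→box=[27,29)
i=28: min(r-i=1, Z[1]=0)=0; Z[28]=0
i=29: i≥r, start 0; Z[29]=2 grow→box=[29,31)
i=30: min(r-i=1, Z[1]=0)=0; Z[30]=0
i=31: i≥r, start 0; Z[31]=1 grow→box=[31,32)
i=32: i≥r, start 0; Z[32]=1 grow→box=[32,33)
i=33: i≥r, start 0; Z[33]=1 grow→box=[33,34)

[34, 0, 0, 3, 0, 0, 0, 0, 6, 0, 0, 5, 0, 0, 2, 0, 1, 2, 0, 1, 4, 0, 0, 1, 2, 0, 1, 2, 0, 2, 0, 1, 1, 1]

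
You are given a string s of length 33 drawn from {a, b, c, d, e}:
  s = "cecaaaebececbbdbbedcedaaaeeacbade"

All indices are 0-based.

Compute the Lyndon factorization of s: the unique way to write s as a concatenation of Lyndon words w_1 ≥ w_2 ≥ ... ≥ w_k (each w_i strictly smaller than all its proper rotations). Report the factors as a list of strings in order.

emit factor 1: 'ce' (i=0, period=2)
emit factor 2: 'c' (i=2, period=1)
emit factor 3: 'aaaebececbbdbbedcedaaaeeacbade' (i=3, period=30)

["ce", "c", "aaaebececbbdbbedcedaaaeeacbade"]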